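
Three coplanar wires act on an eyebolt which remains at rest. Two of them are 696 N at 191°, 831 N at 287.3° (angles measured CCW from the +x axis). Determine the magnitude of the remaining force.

Sum the known components: ΣF_x = -436.1 N, ΣF_y = -926.2 N.
For equilibrium the remaining force must supply (−ΣF_x, −ΣF_y) = (436.1, 926.2) N.
Magnitude = √((436.1)² + (926.2)²) = 1024 N; direction = atan2(926.2, 436.1) = 64.8°.

F ≈ 1020 N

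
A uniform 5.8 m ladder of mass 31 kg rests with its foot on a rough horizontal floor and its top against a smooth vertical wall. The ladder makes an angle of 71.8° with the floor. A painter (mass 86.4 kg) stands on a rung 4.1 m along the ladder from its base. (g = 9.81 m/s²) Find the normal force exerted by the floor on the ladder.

ΣF_y = 0: N_floor = 31×9.81 + 86.4×9.81 = 1151.7 N.

N_floor ≈ 1150 N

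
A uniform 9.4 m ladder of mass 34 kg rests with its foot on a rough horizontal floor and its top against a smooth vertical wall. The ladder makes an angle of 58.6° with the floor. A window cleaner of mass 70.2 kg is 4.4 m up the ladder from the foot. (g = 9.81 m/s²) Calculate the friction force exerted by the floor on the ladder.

Torques about the foot: N_wall · 9.4 sin 58.6° = 34×9.81×4.7 cos 58.6° + 70.2×9.81×4.4 cos 58.6° → N_wall = 298.56 N.
ΣF_x = 0: f_floor = N_wall = 298.56 N.

f ≈ 299 N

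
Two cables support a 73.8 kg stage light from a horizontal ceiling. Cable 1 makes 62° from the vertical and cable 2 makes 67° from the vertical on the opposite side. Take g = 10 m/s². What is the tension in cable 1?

Angles from the horizontal: cable 1 is 90° − 62° = 28°, cable 2 is 90° − 67° = 23°.
Weight W = 73.8 × 10 = 738 N acts straight down.
Horizontal: T_1 cos 28° = T_2 cos 23°  →  T_2 = 0.9592 T_1.
Vertical: T_1 sin 28° + T_2 sin 23° = 738.
Substituting the horizontal relation into the vertical equation gives 0.8443 T_1 = 738, so T_1 = 874.1 N.

T_1 ≈ 874 N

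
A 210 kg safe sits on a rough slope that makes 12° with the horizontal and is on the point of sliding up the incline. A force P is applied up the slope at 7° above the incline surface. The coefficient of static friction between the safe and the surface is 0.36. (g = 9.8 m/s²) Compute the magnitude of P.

P ≈ 1110 N

On the verge of sliding up the incline, friction equals μN and acts down the slope.
Perpendicular: N + P sin 7° = W cos 12° = 2013 N.
Along incline: P cos 7° = W sin 12° + μN  with W sin 12° = 427.9 N.
Solving the pair for P and N: P = 1112 N, N = 1878 N (and f = μN = 675.9 N).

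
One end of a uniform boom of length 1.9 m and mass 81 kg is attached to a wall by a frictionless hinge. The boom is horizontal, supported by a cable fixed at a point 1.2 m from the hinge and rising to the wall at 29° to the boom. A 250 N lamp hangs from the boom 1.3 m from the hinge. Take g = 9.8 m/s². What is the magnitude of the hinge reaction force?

Take torques about the hinge: T sin 29° · 1.2 = 81×9.8×0.95 + 250×1.3 = 1079.1 N·m.
So T = 1079.1 / (0.4848 × 1.2) = 1854.9 N.
ΣF_x = 0: H_x = T cos 29° = 1622.3 N.
ΣF_y = 0: H_y = (81×9.8 + 250) − T sin 29° = 1043.8 − 899.26 = 144.54 N.
|H| = √(H_x² + H_y²) = √((1622.3)² + (144.54)²) = 1628.7 N.

|H| ≈ 1630 N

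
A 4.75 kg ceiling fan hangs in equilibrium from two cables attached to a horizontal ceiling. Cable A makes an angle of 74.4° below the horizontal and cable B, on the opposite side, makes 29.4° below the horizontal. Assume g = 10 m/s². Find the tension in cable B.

Weight W = 4.75 × 10 = 47.5 N acts straight down.
Horizontal: T_A cos 74.4° = T_B cos 29.4°  →  T_A = 3.24 T_B.
Vertical: T_A sin 74.4° + T_B sin 29.4° = 47.5.
Substituting the horizontal relation into the vertical equation gives 3.611 T_B = 47.5, so T_B = 13.15 N.

T_B ≈ 13.2 N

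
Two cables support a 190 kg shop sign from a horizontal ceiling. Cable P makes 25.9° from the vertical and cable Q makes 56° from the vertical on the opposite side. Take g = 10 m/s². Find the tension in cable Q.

Angles from the horizontal: cable P is 90° − 25.9° = 64.1°, cable Q is 90° − 56° = 34°.
Weight W = 190 × 10 = 1900 N acts straight down.
Horizontal: T_P cos 64.1° = T_Q cos 34°  →  T_P = 1.898 T_Q.
Vertical: T_P sin 64.1° + T_Q sin 34° = 1900.
Substituting the horizontal relation into the vertical equation gives 2.267 T_Q = 1900, so T_Q = 838.3 N.

T_Q ≈ 838 N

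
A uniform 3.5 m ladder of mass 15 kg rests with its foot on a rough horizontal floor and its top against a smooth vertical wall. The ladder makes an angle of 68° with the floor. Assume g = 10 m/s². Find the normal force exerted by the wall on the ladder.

Torques about the foot: N_wall · 3.5 sin 68° = 15×10×1.75 cos 68° → N_wall = 30.302 N.

N_wall ≈ 30.3 N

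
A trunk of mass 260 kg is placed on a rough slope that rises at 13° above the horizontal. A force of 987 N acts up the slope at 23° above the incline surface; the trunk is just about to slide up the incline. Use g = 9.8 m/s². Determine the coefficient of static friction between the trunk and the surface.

μ ≈ 0.160

On the verge of sliding up the incline, friction is at its maximum μN and acts down the slope.
Perpendicular to incline: N = W cos 13° − P sin 23° = 2483 − 385.7 = 2097 N.
Along incline: P cos 23° − μN = W sin 13° → μ = −(W sin 13° − P cos 23°) / N = 0.1599.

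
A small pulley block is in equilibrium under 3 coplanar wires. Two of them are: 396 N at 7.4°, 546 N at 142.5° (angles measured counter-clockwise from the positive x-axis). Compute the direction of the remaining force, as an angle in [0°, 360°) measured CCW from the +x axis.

Sum the known components: ΣF_x = -40.47 N, ΣF_y = 383.4 N.
For equilibrium the remaining force must supply (−ΣF_x, −ΣF_y) = (40.47, -383.4) N.
Magnitude = √((40.47)² + (-383.4)²) = 385.5 N; direction = atan2(-383.4, 40.47) = 276.0°.

θ ≈ 276°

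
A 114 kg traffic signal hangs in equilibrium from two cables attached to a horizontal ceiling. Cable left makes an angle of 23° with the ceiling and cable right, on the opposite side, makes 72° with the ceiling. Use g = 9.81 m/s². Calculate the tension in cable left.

Weight W = 114 × 9.81 = 1118 N acts straight down.
Horizontal: T_left cos 23° = T_right cos 72°  →  T_right = 2.979 T_left.
Vertical: T_left sin 23° + T_right sin 72° = 1118.
Substituting the horizontal relation into the vertical equation gives 3.224 T_left = 1118, so T_left = 346.9 N.

T_left ≈ 347 N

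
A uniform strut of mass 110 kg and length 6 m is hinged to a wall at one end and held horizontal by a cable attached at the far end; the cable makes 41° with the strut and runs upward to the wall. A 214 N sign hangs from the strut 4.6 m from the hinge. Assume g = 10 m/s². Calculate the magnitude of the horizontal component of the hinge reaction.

H_x ≈ 821 N

Take torques about the hinge: T sin 41° · 6 = 110×10×3 + 214×4.6 = 4284.4 N·m.
So T = 4284.4 / (0.6561 × 6) = 1088.4 N.
ΣF_x = 0: H_x = T cos 41° = 821.44 N.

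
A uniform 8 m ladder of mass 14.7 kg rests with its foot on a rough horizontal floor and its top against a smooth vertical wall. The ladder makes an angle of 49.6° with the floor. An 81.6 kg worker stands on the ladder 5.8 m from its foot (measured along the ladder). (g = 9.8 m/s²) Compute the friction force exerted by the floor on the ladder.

Torques about the foot: N_wall · 8 sin 49.6° = 14.7×9.8×4 cos 49.6° + 81.6×9.8×5.8 cos 49.6° → N_wall = 554.72 N.
ΣF_x = 0: f_floor = N_wall = 554.72 N.

f ≈ 555 N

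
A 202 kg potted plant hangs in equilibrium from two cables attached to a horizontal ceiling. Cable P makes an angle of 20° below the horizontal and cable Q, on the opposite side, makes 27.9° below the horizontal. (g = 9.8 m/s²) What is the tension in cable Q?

Weight W = 202 × 9.8 = 1980 N acts straight down.
Horizontal: T_P cos 20° = T_Q cos 27.9°  →  T_P = 0.9405 T_Q.
Vertical: T_P sin 20° + T_Q sin 27.9° = 1980.
Substituting the horizontal relation into the vertical equation gives 0.7896 T_Q = 1980, so T_Q = 2507 N.

T_Q ≈ 2510 N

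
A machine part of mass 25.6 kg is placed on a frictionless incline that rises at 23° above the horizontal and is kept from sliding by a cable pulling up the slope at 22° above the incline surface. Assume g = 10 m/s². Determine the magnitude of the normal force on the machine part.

N ≈ 195 N

Take axes along and perpendicular to the incline. Weight components: W sin 23° = 100 N down-slope, W cos 23° = 235.6 N into the surface.
Along incline: T cos 22° = W sin 23° → T = 107.9 N.
Perpendicular: N = W cos 23° − T sin 22° = 195.2 N.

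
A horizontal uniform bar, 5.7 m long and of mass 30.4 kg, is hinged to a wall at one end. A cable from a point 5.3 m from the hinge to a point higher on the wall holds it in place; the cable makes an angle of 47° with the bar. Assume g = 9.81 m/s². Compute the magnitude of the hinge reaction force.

|H| ≈ 203 N

Take torques about the hinge: T sin 47° · 5.3 = 30.4×9.81×2.85 = 849.94 N·m.
So T = 849.94 / (0.7314 × 5.3) = 219.27 N.
ΣF_x = 0: H_x = T cos 47° = 149.54 N.
ΣF_y = 0: H_y = (30.4×9.81) − T sin 47° = 298.22 − 160.37 = 137.86 N.
|H| = √(H_x² + H_y²) = √((149.54)² + (137.86)²) = 203.39 N.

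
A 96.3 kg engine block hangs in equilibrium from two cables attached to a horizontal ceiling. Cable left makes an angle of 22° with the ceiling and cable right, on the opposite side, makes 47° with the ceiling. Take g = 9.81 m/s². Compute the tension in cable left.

Weight W = 96.3 × 9.81 = 944.7 N acts straight down.
Horizontal: T_left cos 22° = T_right cos 47°  →  T_right = 1.36 T_left.
Vertical: T_left sin 22° + T_right sin 47° = 944.7.
Substituting the horizontal relation into the vertical equation gives 1.369 T_left = 944.7, so T_left = 690.1 N.

T_left ≈ 690 N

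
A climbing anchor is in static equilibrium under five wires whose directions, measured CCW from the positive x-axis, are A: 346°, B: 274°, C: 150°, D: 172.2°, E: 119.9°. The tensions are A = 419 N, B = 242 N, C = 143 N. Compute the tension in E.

T_E ≈ 288 N

Resolve: ΣF_x = 419 cos 346° + 242 cos 274° + 143 cos 150° + T_D cos 172.2° + T_E cos 119.9° = 0.
        ΣF_y = 419 sin 346° + 242 sin 274° + 143 sin 150° + T_D sin 172.2° + T_E sin 119.9° = 0.
The known terms sum to (299.6, -271.3) N, so -0.9907 T_D − 0.4985 T_E = -299.6 and 0.1357 T_D + 0.8669 T_E = 271.3.
Solving simultaneously: T_D = 157.3 N, T_E = 288.3 N.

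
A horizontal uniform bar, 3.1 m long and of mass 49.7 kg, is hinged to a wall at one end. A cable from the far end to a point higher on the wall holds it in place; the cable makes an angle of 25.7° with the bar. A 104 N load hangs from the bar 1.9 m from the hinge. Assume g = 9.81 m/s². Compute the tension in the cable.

Take torques about the hinge: T sin 25.7° · 3.1 = 49.7×9.81×1.55 + 104×1.9 = 953.31 N·m.
So T = 953.31 / (0.4337 × 3.1) = 709.13 N.

T ≈ 709 N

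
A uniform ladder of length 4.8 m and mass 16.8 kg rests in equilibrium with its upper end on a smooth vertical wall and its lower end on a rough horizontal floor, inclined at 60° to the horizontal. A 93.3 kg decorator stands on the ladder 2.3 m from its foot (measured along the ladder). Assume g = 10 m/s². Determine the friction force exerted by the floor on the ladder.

Torques about the foot: N_wall · 4.8 sin 60° = 16.8×10×2.4 cos 60° + 93.3×10×2.3 cos 60° → N_wall = 306.61 N.
ΣF_x = 0: f_floor = N_wall = 306.61 N.

f ≈ 307 N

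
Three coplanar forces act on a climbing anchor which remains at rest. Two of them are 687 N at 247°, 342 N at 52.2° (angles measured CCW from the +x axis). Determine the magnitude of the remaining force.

Sum the known components: ΣF_x = -58.82 N, ΣF_y = -362.2 N.
For equilibrium the remaining force must supply (−ΣF_x, −ΣF_y) = (58.82, 362.2) N.
Magnitude = √((58.82)² + (362.2)²) = 366.9 N; direction = atan2(362.2, 58.82) = 80.8°.

F ≈ 367 N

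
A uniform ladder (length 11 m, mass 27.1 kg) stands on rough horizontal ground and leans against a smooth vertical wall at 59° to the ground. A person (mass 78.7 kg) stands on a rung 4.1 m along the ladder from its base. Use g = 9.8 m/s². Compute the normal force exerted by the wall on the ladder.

N_wall ≈ 253 N

Torques about the foot: N_wall · 11 sin 59° = 27.1×9.8×5.5 cos 59° + 78.7×9.8×4.1 cos 59° → N_wall = 252.52 N.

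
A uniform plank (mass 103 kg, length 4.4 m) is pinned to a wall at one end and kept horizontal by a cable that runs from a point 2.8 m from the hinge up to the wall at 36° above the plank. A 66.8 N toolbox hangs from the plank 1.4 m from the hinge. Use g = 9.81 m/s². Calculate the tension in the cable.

T ≈ 1410 N

Take torques about the hinge: T sin 36° · 2.8 = 103×9.81×2.2 + 66.8×1.4 = 2316.5 N·m.
So T = 2316.5 / (0.5878 × 2.8) = 1407.5 N.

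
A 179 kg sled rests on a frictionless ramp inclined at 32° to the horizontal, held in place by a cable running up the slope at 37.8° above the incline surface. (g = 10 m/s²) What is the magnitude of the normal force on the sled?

Take axes along and perpendicular to the incline. Weight components: W sin 32° = 948.6 N down-slope, W cos 32° = 1518 N into the surface.
Along incline: T cos 37.8° = W sin 32° → T = 1200 N.
Perpendicular: N = W cos 32° − T sin 37.8° = 782.2 N.

N ≈ 782 N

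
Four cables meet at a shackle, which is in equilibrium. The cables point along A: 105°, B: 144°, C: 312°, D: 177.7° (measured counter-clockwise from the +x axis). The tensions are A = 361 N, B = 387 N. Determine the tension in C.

T_C ≈ 782 N

Resolve: ΣF_x = 361 cos 105° + 387 cos 144° + T_C cos 312° + T_D cos 177.7° = 0.
        ΣF_y = 361 sin 105° + 387 sin 144° + T_C sin 312° + T_D sin 177.7° = 0.
The known terms sum to (-406.5, 576.2) N, so 0.6691 T_C − 0.9992 T_D = 406.5 and -0.7431 T_C + 0.0401 T_D = -576.2.
Solving simultaneously: T_C = 781.6 N, T_D = 116.6 N.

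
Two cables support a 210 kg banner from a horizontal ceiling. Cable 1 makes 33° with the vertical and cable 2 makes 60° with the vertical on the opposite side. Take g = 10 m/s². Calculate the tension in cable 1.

T_1 ≈ 1820 N

Angles from the horizontal: cable 1 is 90° − 33° = 57°, cable 2 is 90° − 60° = 30°.
Weight W = 210 × 10 = 2100 N acts straight down.
Horizontal: T_1 cos 57° = T_2 cos 30°  →  T_2 = 0.6289 T_1.
Vertical: T_1 sin 57° + T_2 sin 30° = 2100.
Substituting the horizontal relation into the vertical equation gives 1.153 T_1 = 2100, so T_1 = 1821 N.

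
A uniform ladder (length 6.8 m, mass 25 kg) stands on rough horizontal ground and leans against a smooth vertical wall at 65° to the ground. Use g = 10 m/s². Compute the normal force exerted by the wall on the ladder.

Torques about the foot: N_wall · 6.8 sin 65° = 25×10×3.4 cos 65° → N_wall = 58.288 N.

N_wall ≈ 58.3 N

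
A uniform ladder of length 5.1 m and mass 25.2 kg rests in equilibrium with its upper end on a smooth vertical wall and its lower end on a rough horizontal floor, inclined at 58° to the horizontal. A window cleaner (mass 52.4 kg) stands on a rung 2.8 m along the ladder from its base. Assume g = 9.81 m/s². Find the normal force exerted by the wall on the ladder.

N_wall ≈ 254 N

Torques about the foot: N_wall · 5.1 sin 58° = 25.2×9.81×2.55 cos 58° + 52.4×9.81×2.8 cos 58° → N_wall = 253.59 N.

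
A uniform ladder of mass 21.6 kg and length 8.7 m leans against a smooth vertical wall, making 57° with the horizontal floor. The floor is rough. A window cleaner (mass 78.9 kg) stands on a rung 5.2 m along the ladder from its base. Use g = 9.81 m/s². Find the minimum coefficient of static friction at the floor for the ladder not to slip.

ΣF_y = 0: N_floor = 21.6×9.81 + 78.9×9.81 = 985.91 N.
Torques about the foot: N_wall · 8.7 sin 57° = 21.6×9.81×4.35 cos 57° + 78.9×9.81×5.2 cos 57° → N_wall = 369.24 N.
ΣF_x = 0: f_floor = N_wall = 369.24 N.
μ_min = f_floor / N_floor = 369.24 / 985.91 = 0.3745.

μ_min ≈ 0.375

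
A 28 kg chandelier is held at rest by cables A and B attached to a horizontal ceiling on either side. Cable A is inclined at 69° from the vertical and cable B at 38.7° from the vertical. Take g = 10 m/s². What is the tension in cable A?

Angles from the horizontal: cable A is 90° − 69° = 21°, cable B is 90° − 38.7° = 51.3°.
Weight W = 28 × 10 = 280 N acts straight down.
Horizontal: T_A cos 21° = T_B cos 51.3°  →  T_B = 1.493 T_A.
Vertical: T_A sin 21° + T_B sin 51.3° = 280.
Substituting the horizontal relation into the vertical equation gives 1.524 T_A = 280, so T_A = 183.8 N.

T_A ≈ 184 N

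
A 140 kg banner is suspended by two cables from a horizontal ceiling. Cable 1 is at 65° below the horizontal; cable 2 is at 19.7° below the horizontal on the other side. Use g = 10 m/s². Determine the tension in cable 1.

Weight W = 140 × 10 = 1400 N acts straight down.
Horizontal: T_1 cos 65° = T_2 cos 19.7°  →  T_2 = 0.4489 T_1.
Vertical: T_1 sin 65° + T_2 sin 19.7° = 1400.
Substituting the horizontal relation into the vertical equation gives 1.058 T_1 = 1400, so T_1 = 1324 N.

T_1 ≈ 1320 N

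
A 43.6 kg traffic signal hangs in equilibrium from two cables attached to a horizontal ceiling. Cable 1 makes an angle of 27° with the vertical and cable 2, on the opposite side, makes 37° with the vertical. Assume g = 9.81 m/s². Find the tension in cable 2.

Angles from the horizontal: cable 1 is 90° − 27° = 63°, cable 2 is 90° − 37° = 53°.
Weight W = 43.6 × 9.81 = 427.7 N acts straight down.
Horizontal: T_1 cos 63° = T_2 cos 53°  →  T_1 = 1.326 T_2.
Vertical: T_1 sin 63° + T_2 sin 53° = 427.7.
Substituting the horizontal relation into the vertical equation gives 1.98 T_2 = 427.7, so T_2 = 216 N.

T_2 ≈ 216 N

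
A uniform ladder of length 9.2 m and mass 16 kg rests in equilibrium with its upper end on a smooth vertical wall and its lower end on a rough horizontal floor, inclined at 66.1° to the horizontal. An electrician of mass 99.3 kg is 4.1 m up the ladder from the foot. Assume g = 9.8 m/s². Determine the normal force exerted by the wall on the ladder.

N_wall ≈ 227 N

Torques about the foot: N_wall · 9.2 sin 66.1° = 16×9.8×4.6 cos 66.1° + 99.3×9.8×4.1 cos 66.1° → N_wall = 226.92 N.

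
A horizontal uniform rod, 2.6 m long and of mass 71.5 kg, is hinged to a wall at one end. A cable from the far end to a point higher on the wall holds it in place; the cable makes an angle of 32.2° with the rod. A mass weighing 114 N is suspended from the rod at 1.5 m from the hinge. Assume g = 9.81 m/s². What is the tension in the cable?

T ≈ 782 N

Take torques about the hinge: T sin 32.2° · 2.6 = 71.5×9.81×1.3 + 114×1.5 = 1082.8 N·m.
So T = 1082.8 / (0.5329 × 2.6) = 781.56 N.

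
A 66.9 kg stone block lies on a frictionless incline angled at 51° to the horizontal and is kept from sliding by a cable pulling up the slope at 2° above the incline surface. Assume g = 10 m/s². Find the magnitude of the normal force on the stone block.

Take axes along and perpendicular to the incline. Weight components: W sin 51° = 519.9 N down-slope, W cos 51° = 421 N into the surface.
Along incline: T cos 2° = W sin 51° → T = 520.2 N.
Perpendicular: N = W cos 51° − T sin 2° = 402.9 N.

N ≈ 403 N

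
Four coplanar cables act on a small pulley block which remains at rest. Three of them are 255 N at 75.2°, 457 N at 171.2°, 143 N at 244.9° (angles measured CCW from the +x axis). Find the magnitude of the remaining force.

F ≈ 485 N

Sum the known components: ΣF_x = -447.1 N, ΣF_y = 187 N.
For equilibrium the remaining force must supply (−ΣF_x, −ΣF_y) = (447.1, -187) N.
Magnitude = √((447.1)² + (-187)²) = 484.7 N; direction = atan2(-187, 447.1) = 337.3°.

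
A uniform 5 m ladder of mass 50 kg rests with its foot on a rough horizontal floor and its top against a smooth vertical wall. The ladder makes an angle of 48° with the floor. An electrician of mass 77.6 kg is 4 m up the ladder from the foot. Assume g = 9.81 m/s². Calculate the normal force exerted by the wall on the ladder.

Torques about the foot: N_wall · 5 sin 48° = 50×9.81×2.5 cos 48° + 77.6×9.81×4 cos 48° → N_wall = 769.17 N.

N_wall ≈ 769 N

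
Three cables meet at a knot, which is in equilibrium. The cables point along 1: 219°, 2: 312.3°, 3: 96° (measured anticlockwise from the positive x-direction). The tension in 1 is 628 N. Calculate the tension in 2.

T_2 ≈ 890 N

Resolve: ΣF_x = 628 cos 219° + T_2 cos 312.3° + T_3 cos 96° = 0.
        ΣF_y = 628 sin 219° + T_2 sin 312.3° + T_3 sin 96° = 0.
The known terms sum to (-488, -395.2) N, so 0.6730 T_2 − 0.1045 T_3 = 488 and -0.7396 T_2 + 0.9945 T_3 = 395.2.
Solving simultaneously: T_2 = 889.7 N, T_3 = 1059 N.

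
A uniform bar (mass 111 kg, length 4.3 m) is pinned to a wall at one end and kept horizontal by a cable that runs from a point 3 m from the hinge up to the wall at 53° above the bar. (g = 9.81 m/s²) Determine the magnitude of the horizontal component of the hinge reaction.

H_x ≈ 588 N

Take torques about the hinge: T sin 53° · 3 = 111×9.81×2.15 = 2341.2 N·m.
So T = 2341.2 / (0.7986 × 3) = 977.15 N.
ΣF_x = 0: H_x = T cos 53° = 588.06 N.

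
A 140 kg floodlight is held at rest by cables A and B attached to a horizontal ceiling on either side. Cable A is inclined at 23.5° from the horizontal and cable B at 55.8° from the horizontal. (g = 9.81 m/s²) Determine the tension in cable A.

T_A ≈ 786 N

Weight W = 140 × 9.81 = 1373 N acts straight down.
Horizontal: T_A cos 23.5° = T_B cos 55.8°  →  T_B = 1.632 T_A.
Vertical: T_A sin 23.5° + T_B sin 55.8° = 1373.
Substituting the horizontal relation into the vertical equation gives 1.748 T_A = 1373, so T_A = 785.6 N.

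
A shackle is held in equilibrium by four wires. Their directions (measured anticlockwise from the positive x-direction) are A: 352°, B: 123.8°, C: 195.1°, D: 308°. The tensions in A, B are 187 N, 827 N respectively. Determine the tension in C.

T_C ≈ 207 N

Resolve: ΣF_x = 187 cos 352° + 827 cos 123.8° + T_C cos 195.1° + T_D cos 308° = 0.
        ΣF_y = 187 sin 352° + 827 sin 123.8° + T_C sin 195.1° + T_D sin 308° = 0.
The known terms sum to (-274.9, 661.2) N, so -0.9655 T_C + 0.6157 T_D = 274.9 and -0.2605 T_C − 0.7880 T_D = -661.2.
Solving simultaneously: T_C = 206.8 N, T_D = 770.7 N.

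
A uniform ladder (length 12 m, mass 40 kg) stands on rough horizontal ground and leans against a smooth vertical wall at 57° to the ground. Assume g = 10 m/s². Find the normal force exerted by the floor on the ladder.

N_floor ≈ 400 N

ΣF_y = 0: N_floor = 40×10 = 400 N.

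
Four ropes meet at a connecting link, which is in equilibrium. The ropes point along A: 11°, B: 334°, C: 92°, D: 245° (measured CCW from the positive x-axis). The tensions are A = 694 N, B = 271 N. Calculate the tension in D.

Resolve: ΣF_x = 694 cos 11° + 271 cos 334° + T_C cos 92° + T_D cos 245° = 0.
        ΣF_y = 694 sin 11° + 271 sin 334° + T_C sin 92° + T_D sin 245° = 0.
The known terms sum to (924.8, 13.62) N, so -0.0349 T_C − 0.4226 T_D = -924.8 and 0.9994 T_C − 0.9063 T_D = -13.62.
Solving simultaneously: T_C = 1834 N, T_D = 2037 N.

T_D ≈ 2040 N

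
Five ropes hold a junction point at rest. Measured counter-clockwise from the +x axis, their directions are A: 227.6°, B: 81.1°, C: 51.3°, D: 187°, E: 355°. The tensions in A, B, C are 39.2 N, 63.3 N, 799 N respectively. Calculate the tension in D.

Resolve: ΣF_x = 39.2 cos 227.6° + 63.3 cos 81.1° + 799 cos 51.3° + T_D cos 187° + T_E cos 355° = 0.
        ΣF_y = 39.2 sin 227.6° + 63.3 sin 81.1° + 799 sin 51.3° + T_D sin 187° + T_E sin 355° = 0.
The known terms sum to (482.9, 657.2) N, so -0.9925 T_D + 0.9962 T_E = -482.9 and -0.1219 T_D − 0.0872 T_E = -657.2.
Solving simultaneously: T_D = 3351 N, T_E = 2854 N.

T_D ≈ 3350 N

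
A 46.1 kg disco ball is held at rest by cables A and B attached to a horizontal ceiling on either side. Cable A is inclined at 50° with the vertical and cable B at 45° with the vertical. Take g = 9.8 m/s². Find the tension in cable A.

T_A ≈ 321 N

Angles from the horizontal: cable A is 90° − 50° = 40°, cable B is 90° − 45° = 45°.
Weight W = 46.1 × 9.8 = 451.8 N acts straight down.
Horizontal: T_A cos 40° = T_B cos 45°  →  T_B = 1.083 T_A.
Vertical: T_A sin 40° + T_B sin 45° = 451.8.
Substituting the horizontal relation into the vertical equation gives 1.409 T_A = 451.8, so T_A = 320.7 N.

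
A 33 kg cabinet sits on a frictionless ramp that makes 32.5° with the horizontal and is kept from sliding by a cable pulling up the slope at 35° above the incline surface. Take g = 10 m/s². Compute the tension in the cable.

T ≈ 216 N

Take axes along and perpendicular to the incline. Weight components: W sin 32.5° = 177.3 N down-slope, W cos 32.5° = 278.3 N into the surface.
Along incline: T cos 35° = W sin 32.5° → T = 216.5 N.
Perpendicular: N = W cos 32.5° − T sin 35° = 154.2 N.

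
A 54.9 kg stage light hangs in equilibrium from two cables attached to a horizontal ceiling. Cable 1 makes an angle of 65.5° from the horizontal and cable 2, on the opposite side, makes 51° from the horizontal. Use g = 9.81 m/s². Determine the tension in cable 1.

Weight W = 54.9 × 9.81 = 538.6 N acts straight down.
Horizontal: T_1 cos 65.5° = T_2 cos 51°  →  T_2 = 0.659 T_1.
Vertical: T_1 sin 65.5° + T_2 sin 51° = 538.6.
Substituting the horizontal relation into the vertical equation gives 1.422 T_1 = 538.6, so T_1 = 378.7 N.

T_1 ≈ 379 N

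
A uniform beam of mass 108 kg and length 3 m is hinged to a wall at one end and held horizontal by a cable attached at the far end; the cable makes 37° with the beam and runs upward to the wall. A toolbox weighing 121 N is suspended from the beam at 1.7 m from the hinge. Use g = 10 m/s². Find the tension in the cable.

Take torques about the hinge: T sin 37° · 3 = 108×10×1.5 + 121×1.7 = 1825.7 N·m.
So T = 1825.7 / (0.6018 × 3) = 1011.2 N.

T ≈ 1010 N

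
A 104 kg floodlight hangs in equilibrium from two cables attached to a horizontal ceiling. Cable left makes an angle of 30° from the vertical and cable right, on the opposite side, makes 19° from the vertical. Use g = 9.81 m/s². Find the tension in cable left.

T_left ≈ 440 N

Angles from the horizontal: cable left is 90° − 30° = 60°, cable right is 90° − 19° = 71°.
Weight W = 104 × 9.81 = 1020 N acts straight down.
Horizontal: T_left cos 60° = T_right cos 71°  →  T_right = 1.536 T_left.
Vertical: T_left sin 60° + T_right sin 71° = 1020.
Substituting the horizontal relation into the vertical equation gives 2.318 T_left = 1020, so T_left = 440.1 N.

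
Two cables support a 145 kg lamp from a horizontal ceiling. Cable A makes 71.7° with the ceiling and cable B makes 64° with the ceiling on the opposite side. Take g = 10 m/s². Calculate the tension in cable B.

T_B ≈ 652 N

Weight W = 145 × 10 = 1450 N acts straight down.
Horizontal: T_A cos 71.7° = T_B cos 64°  →  T_A = 1.396 T_B.
Vertical: T_A sin 71.7° + T_B sin 64° = 1450.
Substituting the horizontal relation into the vertical equation gives 2.224 T_B = 1450, so T_B = 651.9 N.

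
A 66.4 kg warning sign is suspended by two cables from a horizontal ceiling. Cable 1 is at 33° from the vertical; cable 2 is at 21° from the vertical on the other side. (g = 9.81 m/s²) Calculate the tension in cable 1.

T_1 ≈ 289 N

Angles from the horizontal: cable 1 is 90° − 33° = 57°, cable 2 is 90° − 21° = 69°.
Weight W = 66.4 × 9.81 = 651.4 N acts straight down.
Horizontal: T_1 cos 57° = T_2 cos 69°  →  T_2 = 1.52 T_1.
Vertical: T_1 sin 57° + T_2 sin 69° = 651.4.
Substituting the horizontal relation into the vertical equation gives 2.258 T_1 = 651.4, so T_1 = 288.5 N.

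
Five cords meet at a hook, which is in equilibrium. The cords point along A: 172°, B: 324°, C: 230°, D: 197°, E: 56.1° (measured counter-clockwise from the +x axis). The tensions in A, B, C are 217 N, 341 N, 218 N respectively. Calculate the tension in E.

Resolve: ΣF_x = 217 cos 172° + 341 cos 324° + 218 cos 230° + T_D cos 197° + T_E cos 56.1° = 0.
        ΣF_y = 217 sin 172° + 341 sin 324° + 218 sin 230° + T_D sin 197° + T_E sin 56.1° = 0.
The known terms sum to (-79.14, -337.2) N, so -0.9563 T_D + 0.5577 T_E = 79.14 and -0.2924 T_D + 0.8300 T_E = 337.2.
Solving simultaneously: T_D = 194.1 N, T_E = 474.7 N.

T_E ≈ 475 N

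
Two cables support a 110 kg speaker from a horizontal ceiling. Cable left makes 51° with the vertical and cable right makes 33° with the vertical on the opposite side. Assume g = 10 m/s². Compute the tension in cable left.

Angles from the horizontal: cable left is 90° − 51° = 39°, cable right is 90° − 33° = 57°.
Weight W = 110 × 10 = 1100 N acts straight down.
Horizontal: T_left cos 39° = T_right cos 57°  →  T_right = 1.427 T_left.
Vertical: T_left sin 39° + T_right sin 57° = 1100.
Substituting the horizontal relation into the vertical equation gives 1.826 T_left = 1100, so T_left = 602.4 N.

T_left ≈ 602 N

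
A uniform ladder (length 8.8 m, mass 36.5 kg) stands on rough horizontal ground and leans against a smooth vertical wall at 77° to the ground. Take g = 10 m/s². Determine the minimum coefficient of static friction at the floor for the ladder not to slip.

μ_min ≈ 0.115

ΣF_y = 0: N_floor = 36.5×10 = 365 N.
Torques about the foot: N_wall · 8.8 sin 77° = 36.5×10×4.4 cos 77° → N_wall = 42.133 N.
ΣF_x = 0: f_floor = N_wall = 42.133 N.
μ_min = f_floor / N_floor = 42.133 / 365 = 0.1154.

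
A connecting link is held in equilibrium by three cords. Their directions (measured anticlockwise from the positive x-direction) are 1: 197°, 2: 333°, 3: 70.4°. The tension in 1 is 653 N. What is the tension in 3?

T_3 ≈ 457 N

Resolve: ΣF_x = 653 cos 197° + T_2 cos 333° + T_3 cos 70.4° = 0.
        ΣF_y = 653 sin 197° + T_2 sin 333° + T_3 sin 70.4° = 0.
The known terms sum to (-624.5, -190.9) N, so 0.8910 T_2 + 0.3355 T_3 = 624.5 and -0.4540 T_2 + 0.9421 T_3 = 190.9.
Solving simultaneously: T_2 = 528.6 N, T_3 = 457.4 N.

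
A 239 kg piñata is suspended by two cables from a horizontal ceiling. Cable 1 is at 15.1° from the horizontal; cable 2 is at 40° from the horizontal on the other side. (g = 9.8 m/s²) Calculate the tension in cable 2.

Weight W = 239 × 9.8 = 2342 N acts straight down.
Horizontal: T_1 cos 15.1° = T_2 cos 40°  →  T_1 = 0.7934 T_2.
Vertical: T_1 sin 15.1° + T_2 sin 40° = 2342.
Substituting the horizontal relation into the vertical equation gives 0.8495 T_2 = 2342, so T_2 = 2757 N.

T_2 ≈ 2760 N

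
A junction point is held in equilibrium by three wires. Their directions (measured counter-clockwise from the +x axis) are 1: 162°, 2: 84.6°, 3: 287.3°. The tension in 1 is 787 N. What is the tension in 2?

T_2 ≈ 1660 N

Resolve: ΣF_x = 787 cos 162° + T_2 cos 84.6° + T_3 cos 287.3° = 0.
        ΣF_y = 787 sin 162° + T_2 sin 84.6° + T_3 sin 287.3° = 0.
The known terms sum to (-748.5, 243.2) N, so 0.0941 T_2 + 0.2974 T_3 = 748.5 and 0.9956 T_2 − 0.9548 T_3 = -243.2.
Solving simultaneously: T_2 = 1664 N, T_3 = 1990 N.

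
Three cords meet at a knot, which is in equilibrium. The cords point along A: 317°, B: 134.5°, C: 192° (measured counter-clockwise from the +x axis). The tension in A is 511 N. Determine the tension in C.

Resolve: ΣF_x = 511 cos 317° + T_B cos 134.5° + T_C cos 192° = 0.
        ΣF_y = 511 sin 317° + T_B sin 134.5° + T_C sin 192° = 0.
The known terms sum to (373.7, -348.5) N, so -0.7009 T_B − 0.9781 T_C = -373.7 and 0.7133 T_B − 0.2079 T_C = 348.5.
Solving simultaneously: T_B = 496.3 N, T_C = 26.43 N.

T_C ≈ 26.4 N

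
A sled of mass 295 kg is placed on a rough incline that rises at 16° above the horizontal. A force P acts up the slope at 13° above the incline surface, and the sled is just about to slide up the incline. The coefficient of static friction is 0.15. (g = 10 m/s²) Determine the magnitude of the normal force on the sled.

N ≈ 2560 N

On the verge of sliding up the incline, friction equals μN and acts down the slope.
Perpendicular: N + P sin 13° = W cos 16° = 2836 N.
Along incline: P cos 13° = W sin 16° + μN  with W sin 16° = 813.1 N.
Solving the pair for P and N: P = 1229 N, N = 2559 N (and f = μN = 383.9 N).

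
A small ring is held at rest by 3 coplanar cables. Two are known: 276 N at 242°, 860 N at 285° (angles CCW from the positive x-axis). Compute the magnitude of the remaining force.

Sum the known components: ΣF_x = 93.01 N, ΣF_y = -1074 N.
For equilibrium the remaining force must supply (−ΣF_x, −ΣF_y) = (-93.01, 1074) N.
Magnitude = √((-93.01)² + (1074)²) = 1078 N; direction = atan2(1074, -93.01) = 94.9°.

F ≈ 1080 N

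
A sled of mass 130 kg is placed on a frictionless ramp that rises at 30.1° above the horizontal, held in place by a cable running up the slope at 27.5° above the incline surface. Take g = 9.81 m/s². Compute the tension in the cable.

T ≈ 721 N

Take axes along and perpendicular to the incline. Weight components: W sin 30.1° = 639.6 N down-slope, W cos 30.1° = 1103 N into the surface.
Along incline: T cos 27.5° = W sin 30.1° → T = 721 N.
Perpendicular: N = W cos 30.1° − T sin 27.5° = 770.4 N.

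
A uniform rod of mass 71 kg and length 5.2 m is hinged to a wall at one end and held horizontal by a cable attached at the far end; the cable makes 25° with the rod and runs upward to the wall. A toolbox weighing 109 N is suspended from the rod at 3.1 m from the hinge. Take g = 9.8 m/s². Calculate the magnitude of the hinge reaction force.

Take torques about the hinge: T sin 25° · 5.2 = 71×9.8×2.6 + 109×3.1 = 2147 N·m.
So T = 2147 / (0.4226 × 5.2) = 976.96 N.
ΣF_x = 0: H_x = T cos 25° = 885.43 N.
ΣF_y = 0: H_y = (71×9.8 + 109) − T sin 25° = 804.8 − 412.88 = 391.92 N.
|H| = √(H_x² + H_y²) = √((885.43)² + (391.92)²) = 968.29 N.

|H| ≈ 968 N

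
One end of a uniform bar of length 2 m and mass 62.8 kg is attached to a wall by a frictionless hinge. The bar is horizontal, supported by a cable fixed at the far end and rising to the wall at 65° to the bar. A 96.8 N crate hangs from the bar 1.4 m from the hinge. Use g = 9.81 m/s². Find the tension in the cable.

Take torques about the hinge: T sin 65° · 2 = 62.8×9.81×1 + 96.8×1.4 = 751.59 N·m.
So T = 751.59 / (0.9063 × 2) = 414.64 N.

T ≈ 415 N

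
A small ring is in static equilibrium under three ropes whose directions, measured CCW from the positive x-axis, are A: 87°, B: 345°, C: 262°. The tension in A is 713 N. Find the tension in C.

T_C ≈ 703 N

Resolve: ΣF_x = 713 cos 87° + T_B cos 345° + T_C cos 262° = 0.
        ΣF_y = 713 sin 87° + T_B sin 345° + T_C sin 262° = 0.
The known terms sum to (37.32, 712) N, so 0.9659 T_B − 0.1392 T_C = -37.32 and -0.2588 T_B − 0.9903 T_C = -712.
Solving simultaneously: T_B = 62.61 N, T_C = 702.7 N.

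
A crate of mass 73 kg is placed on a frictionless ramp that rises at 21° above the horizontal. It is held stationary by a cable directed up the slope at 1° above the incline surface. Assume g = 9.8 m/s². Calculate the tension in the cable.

Take axes along and perpendicular to the incline. Weight components: W sin 21° = 256.4 N down-slope, W cos 21° = 667.9 N into the surface.
Along incline: T cos 1° = W sin 21° → T = 256.4 N.
Perpendicular: N = W cos 21° − T sin 1° = 663.4 N.

T ≈ 256 N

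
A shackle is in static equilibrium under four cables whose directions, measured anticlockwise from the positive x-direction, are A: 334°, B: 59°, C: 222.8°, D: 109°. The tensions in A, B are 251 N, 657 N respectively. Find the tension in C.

T_C ≈ 744 N

Resolve: ΣF_x = 251 cos 334° + 657 cos 59° + T_C cos 222.8° + T_D cos 109° = 0.
        ΣF_y = 251 sin 334° + 657 sin 59° + T_C sin 222.8° + T_D sin 109° = 0.
The known terms sum to (564, 453.1) N, so -0.7337 T_C − 0.3256 T_D = -564 and -0.6794 T_C + 0.9455 T_D = -453.1.
Solving simultaneously: T_C = 744 N, T_D = 55.43 N.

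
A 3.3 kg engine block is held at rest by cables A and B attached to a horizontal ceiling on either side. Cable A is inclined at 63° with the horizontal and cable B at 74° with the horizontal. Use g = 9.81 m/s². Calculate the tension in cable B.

T_B ≈ 21.5 N

Weight W = 3.3 × 9.81 = 32.37 N acts straight down.
Horizontal: T_A cos 63° = T_B cos 74°  →  T_A = 0.6071 T_B.
Vertical: T_A sin 63° + T_B sin 74° = 32.37.
Substituting the horizontal relation into the vertical equation gives 1.502 T_B = 32.37, so T_B = 21.55 N.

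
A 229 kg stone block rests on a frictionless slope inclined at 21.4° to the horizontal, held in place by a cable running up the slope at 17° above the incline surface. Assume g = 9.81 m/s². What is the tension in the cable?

T ≈ 857 N

Take axes along and perpendicular to the incline. Weight components: W sin 21.4° = 819.7 N down-slope, W cos 21.4° = 2092 N into the surface.
Along incline: T cos 17° = W sin 21.4° → T = 857.1 N.
Perpendicular: N = W cos 21.4° − T sin 17° = 1841 N.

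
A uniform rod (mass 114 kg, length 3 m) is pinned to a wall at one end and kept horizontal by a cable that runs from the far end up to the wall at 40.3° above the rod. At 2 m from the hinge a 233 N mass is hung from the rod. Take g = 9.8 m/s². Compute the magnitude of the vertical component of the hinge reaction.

Take torques about the hinge: T sin 40.3° · 3 = 114×9.8×1.5 + 233×2 = 2141.8 N·m.
So T = 2141.8 / (0.6468 × 3) = 1103.8 N.
ΣF_y = 0: H_y = (114×9.8 + 233) − T sin 40.3° = 1350.2 − 713.93 = 636.27 N.

|H_y| ≈ 636 N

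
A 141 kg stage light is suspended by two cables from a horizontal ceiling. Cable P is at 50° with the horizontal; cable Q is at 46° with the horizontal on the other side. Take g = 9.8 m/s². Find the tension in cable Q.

Weight W = 141 × 9.8 = 1382 N acts straight down.
Horizontal: T_P cos 50° = T_Q cos 46°  →  T_P = 1.081 T_Q.
Vertical: T_P sin 50° + T_Q sin 46° = 1382.
Substituting the horizontal relation into the vertical equation gives 1.547 T_Q = 1382, so T_Q = 893.1 N.

T_Q ≈ 893 N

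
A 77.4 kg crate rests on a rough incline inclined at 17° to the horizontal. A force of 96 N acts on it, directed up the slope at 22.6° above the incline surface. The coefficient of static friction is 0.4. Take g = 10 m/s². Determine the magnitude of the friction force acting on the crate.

Axes along / perpendicular to the incline. W sin 17° = 226.3 N down-slope; W cos 17° = 740.2 N into the surface.
Perpendicular: N = W cos 17° − P sin 22.6° = 740.2 − 36.89 = 703.3 N.
Along incline: P cos 22.6° + f = W sin 17° (friction acts up-slope) → f = 226.3 − 88.63 = 137.7 N.
|f| = 137.7 N ≤ μN = 281.3 N, so the crate is indeed static.

f ≈ 138 N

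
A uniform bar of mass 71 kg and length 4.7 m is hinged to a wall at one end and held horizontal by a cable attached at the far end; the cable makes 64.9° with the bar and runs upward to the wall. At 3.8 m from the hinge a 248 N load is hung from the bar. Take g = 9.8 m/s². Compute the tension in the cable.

Take torques about the hinge: T sin 64.9° · 4.7 = 71×9.8×2.35 + 248×3.8 = 2577.5 N·m.
So T = 2577.5 / (0.9056 × 4.7) = 605.6 N.

T ≈ 606 N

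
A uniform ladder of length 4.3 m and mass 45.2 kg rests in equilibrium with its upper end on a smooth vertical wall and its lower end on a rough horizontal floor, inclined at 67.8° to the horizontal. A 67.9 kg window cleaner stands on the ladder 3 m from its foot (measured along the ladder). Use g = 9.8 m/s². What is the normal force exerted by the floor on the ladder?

ΣF_y = 0: N_floor = 45.2×9.8 + 67.9×9.8 = 1108.4 N.

N_floor ≈ 1110 N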